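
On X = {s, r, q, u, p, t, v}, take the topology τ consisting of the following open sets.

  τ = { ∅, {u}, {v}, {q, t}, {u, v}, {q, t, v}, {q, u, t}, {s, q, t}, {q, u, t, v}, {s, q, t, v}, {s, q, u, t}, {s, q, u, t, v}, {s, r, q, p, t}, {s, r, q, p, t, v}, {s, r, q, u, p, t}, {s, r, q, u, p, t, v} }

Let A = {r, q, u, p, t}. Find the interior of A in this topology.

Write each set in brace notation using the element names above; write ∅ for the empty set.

open subsets of A: ∅, {u}, {q, t}, {q, u, t}; so int(A) = {q, u, t}

{q, u, t}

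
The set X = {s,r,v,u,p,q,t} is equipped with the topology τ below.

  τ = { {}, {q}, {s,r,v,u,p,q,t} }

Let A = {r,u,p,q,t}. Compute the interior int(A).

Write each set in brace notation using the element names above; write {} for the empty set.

{q}

opens ⊆ A: {}, {q}; union → int = {q}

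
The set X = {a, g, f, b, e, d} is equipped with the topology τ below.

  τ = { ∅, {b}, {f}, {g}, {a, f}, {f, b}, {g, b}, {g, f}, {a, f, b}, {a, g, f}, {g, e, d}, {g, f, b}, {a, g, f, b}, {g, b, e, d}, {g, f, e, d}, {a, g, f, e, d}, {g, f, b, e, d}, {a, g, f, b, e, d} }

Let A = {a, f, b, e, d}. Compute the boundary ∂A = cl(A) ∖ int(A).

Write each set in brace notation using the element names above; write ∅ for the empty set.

U open, U⊆A: ∅, {f}, {b}, {a, f}, {f, b}, {a, f, b}. int(A) = ⋃ = {a, f, b}
X∖A={g}, int(X∖A)={g}, hence cl(A)={a, f, b, e, d}
∂A: remove int from cl → {e, d}

{e, d}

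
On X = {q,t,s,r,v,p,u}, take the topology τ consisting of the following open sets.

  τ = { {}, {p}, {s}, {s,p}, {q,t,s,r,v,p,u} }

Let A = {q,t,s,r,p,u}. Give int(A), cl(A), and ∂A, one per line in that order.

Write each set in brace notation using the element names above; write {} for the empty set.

int(A) = {s,p}
cl(A)  = {q,t,s,r,v,p,u}
∂A     = {q,t,r,v,u}

interior: largest open inside A is {s,p} (from {}, {s}, {p}, {s,p})
cl via duality: int({v}) = {}, so X∖{} = {q,t,s,r,v,p,u}
cl∖int = {q,t,r,v,u}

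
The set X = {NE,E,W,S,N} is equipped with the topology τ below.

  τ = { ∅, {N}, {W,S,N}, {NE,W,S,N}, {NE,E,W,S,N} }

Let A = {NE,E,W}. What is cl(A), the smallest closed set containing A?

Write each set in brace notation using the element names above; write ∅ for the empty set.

cl via duality: int({S,N}) = {N}, so X∖{N} = {NE,E,W,S}

{NE,E,W,S}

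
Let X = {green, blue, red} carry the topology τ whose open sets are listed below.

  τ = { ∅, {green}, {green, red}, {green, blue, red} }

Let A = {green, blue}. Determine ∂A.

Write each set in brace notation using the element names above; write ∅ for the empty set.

interior: largest open inside A is {green} (from ∅, {green})
cl via duality: int({red}) = ∅, so X∖∅ = {green, blue, red}
cl∖int = {blue, red}

{blue, red}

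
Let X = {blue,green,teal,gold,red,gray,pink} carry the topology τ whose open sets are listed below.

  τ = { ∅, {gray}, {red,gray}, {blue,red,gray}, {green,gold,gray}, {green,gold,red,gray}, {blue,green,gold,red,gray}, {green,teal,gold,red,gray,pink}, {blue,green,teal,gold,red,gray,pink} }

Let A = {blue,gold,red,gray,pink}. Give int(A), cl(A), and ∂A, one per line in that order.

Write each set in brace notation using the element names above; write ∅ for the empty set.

int(A) = {blue,red,gray}
cl(A)  = {blue,green,teal,gold,red,gray,pink}
∂A     = {green,teal,gold,pink}

open subsets of A: ∅, {gray}, {red,gray}, {blue,red,gray}; so int(A) = {blue,red,gray}
closure: X∖int(X∖A) = X∖∅ = {blue,green,teal,gold,red,gray,pink}
∂A = {blue,green,teal,gold,red,gray,pink} minus {blue,red,gray} = {green,teal,gold,pink}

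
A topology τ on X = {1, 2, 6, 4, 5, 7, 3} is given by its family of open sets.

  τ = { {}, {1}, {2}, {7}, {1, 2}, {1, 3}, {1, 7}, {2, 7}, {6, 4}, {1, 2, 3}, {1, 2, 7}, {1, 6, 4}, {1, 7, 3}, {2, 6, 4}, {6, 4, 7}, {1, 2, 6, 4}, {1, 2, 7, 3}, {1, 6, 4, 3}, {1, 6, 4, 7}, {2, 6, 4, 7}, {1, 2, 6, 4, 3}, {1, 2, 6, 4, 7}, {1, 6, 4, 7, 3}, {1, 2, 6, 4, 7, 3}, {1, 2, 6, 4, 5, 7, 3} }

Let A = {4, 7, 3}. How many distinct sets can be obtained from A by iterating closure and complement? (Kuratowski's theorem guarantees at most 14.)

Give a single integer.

cl via duality: int({1, 2, 6, 5}) = {1, 2}, so X∖{1, 2} = {6, 4, 5, 7, 3}
Write k for closure, c for complement:
  1. A     = {4, 7, 3}
  2. kA    = {6, 4, 5, 7, 3}
  3. cA    = {1, 2, 6, 5}
  4. ckA   = {1, 2}
  5. kcA   = {1, 2, 6, 4, 5, 3}
  6. kckA  = {1, 2, 5, 3}
  7. ckcA  = {7}
  8. ckckA = {6, 4, 7}
  9. kckcA = {5, 7}
  10. kckckA = {6, 4, 5, 7}
  11. ckckcA = {1, 2, 6, 4, 3}
  12. ckckckA = {1, 2, 3}
applying k or c yields no new set

12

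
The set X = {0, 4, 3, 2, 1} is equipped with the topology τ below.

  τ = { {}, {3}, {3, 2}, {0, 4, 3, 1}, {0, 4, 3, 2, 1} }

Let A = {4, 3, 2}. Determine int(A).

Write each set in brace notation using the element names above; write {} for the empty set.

{3, 2}

interior: largest open inside A is {3, 2} (from {}, {3}, {3, 2})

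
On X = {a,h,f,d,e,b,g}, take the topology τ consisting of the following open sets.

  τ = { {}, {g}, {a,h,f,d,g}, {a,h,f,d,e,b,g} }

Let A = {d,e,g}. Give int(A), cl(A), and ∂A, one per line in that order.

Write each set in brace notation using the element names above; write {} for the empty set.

int(A) = {g}
cl(A)  = {a,h,f,d,e,b,g}
∂A     = {a,h,f,d,e,b}

U open, U⊆A: {}, {g}. int(A) = ⋃ = {g}
X∖A={a,h,f,b}, int(X∖A)={}, hence cl(A)={a,h,f,d,e,b,g}
∂A: remove int from cl → {a,h,f,d,e,b}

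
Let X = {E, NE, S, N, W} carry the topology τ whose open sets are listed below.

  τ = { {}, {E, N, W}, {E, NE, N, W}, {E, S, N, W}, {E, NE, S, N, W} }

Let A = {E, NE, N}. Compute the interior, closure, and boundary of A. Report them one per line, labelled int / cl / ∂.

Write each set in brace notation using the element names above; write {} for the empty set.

interior: largest open inside A is {} (from {})
cl via duality: int({S, W}) = {}, so X∖{} = {E, NE, S, N, W}
cl∖int = {E, NE, S, N, W}

int(A) = {}
cl(A)  = {E, NE, S, N, W}
∂A     = {E, NE, S, N, W}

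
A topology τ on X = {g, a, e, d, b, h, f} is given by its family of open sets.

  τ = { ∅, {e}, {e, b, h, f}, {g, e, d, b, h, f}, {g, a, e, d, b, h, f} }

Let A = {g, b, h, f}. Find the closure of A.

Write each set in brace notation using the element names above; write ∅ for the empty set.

{g, a, d, b, h, f}

complement {a, e, d}; its interior {e}; cl(A) = X∖{e} = {g, a, d, b, h, f}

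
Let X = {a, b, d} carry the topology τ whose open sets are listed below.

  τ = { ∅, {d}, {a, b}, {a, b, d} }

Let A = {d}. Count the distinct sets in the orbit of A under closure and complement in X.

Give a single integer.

X∖A={a, b}, int(X∖A)={a, b}, hence cl(A)={d}
Orbit (k=closure, c=complement):
  1. A     = {d}
  2. cA    = {a, b}
(closed under both — stop)

2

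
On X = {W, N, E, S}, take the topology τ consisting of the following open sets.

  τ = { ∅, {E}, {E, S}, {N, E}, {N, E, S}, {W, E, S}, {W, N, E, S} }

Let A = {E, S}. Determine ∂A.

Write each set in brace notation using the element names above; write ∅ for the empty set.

{W, N}

U open, U⊆A: ∅, {E}, {E, S}. int(A) = ⋃ = {E, S}
X∖A={W, N}, int(X∖A)=∅, hence cl(A)={W, N, E, S}
∂A: remove int from cl → {W, N}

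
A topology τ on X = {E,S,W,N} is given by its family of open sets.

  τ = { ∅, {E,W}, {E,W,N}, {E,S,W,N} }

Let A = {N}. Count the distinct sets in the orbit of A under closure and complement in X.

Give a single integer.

cl via duality: int({E,S,W}) = {E,W}, so X∖{E,W} = {S,N}
Write k for closure, c for complement:
  1. A     = {N}
  2. kA    = {S,N}
  3. cA    = {E,S,W}
  4. ckA   = {E,W}
  5. kcA   = {E,S,W,N}
  6. ckcA  = ∅
applying k or c yields no new set

6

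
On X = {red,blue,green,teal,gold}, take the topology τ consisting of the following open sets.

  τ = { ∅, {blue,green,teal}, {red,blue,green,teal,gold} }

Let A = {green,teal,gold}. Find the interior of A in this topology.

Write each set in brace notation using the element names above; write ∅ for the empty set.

∅

opens ⊆ A: ∅; union → int = ∅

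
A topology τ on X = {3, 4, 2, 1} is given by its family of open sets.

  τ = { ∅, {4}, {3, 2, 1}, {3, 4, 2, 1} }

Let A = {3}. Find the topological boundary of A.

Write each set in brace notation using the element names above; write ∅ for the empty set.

open subsets of A: ∅; so int(A) = ∅
closure: X∖int(X∖A) = X∖{4} = {3, 2, 1}
∂A = {3, 2, 1} minus ∅ = {3, 2, 1}

{3, 2, 1}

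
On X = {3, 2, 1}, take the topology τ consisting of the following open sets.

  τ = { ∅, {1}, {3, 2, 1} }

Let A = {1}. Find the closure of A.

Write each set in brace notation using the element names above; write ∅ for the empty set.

closure: X∖int(X∖A) = X∖∅ = {3, 2, 1}

{3, 2, 1}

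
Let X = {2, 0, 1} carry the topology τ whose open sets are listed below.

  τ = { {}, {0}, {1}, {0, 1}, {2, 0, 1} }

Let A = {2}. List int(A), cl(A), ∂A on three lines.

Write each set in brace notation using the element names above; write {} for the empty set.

opens ⊆ A: {}; union → int = {}
complement {0, 1}; its interior {0, 1}; cl(A) = X∖{0, 1} = {2}
boundary = {2} ∖ {} = {2}

int(A) = {}
cl(A)  = {2}
∂A     = {2}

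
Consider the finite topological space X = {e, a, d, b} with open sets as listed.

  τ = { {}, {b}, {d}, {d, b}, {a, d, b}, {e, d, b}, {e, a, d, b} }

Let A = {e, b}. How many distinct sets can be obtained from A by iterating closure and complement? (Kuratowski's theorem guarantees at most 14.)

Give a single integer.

6

cl via duality: int({a, d}) = {d}, so X∖{d} = {e, a, b}
Write k for closure, c for complement:
  1. A     = {e, b}
  2. kA    = {e, a, b}
  3. cA    = {a, d}
  4. ckA   = {d}
  5. kcA   = {e, a, d}
  6. ckcA  = {b}
applying k or c yields no new set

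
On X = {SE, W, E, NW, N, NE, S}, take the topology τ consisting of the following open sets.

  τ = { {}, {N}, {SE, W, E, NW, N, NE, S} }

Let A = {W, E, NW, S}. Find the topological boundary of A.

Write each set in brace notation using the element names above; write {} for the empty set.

{SE, W, E, NW, NE, S}

opens ⊆ A: {}; union → int = {}
complement {SE, N, NE}; its interior {N}; cl(A) = X∖{N} = {SE, W, E, NW, NE, S}
boundary = {SE, W, E, NW, NE, S} ∖ {} = {SE, W, E, NW, NE, S}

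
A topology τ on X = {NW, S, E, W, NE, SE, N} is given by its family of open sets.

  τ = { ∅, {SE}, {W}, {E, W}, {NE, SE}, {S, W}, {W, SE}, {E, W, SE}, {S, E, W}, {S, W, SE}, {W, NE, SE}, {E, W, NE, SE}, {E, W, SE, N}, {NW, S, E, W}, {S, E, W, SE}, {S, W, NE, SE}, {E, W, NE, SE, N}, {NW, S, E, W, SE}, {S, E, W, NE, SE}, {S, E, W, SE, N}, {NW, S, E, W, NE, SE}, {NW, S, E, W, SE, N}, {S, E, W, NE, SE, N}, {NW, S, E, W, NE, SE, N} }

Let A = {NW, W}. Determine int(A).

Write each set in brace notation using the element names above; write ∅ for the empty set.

open subsets of A: ∅, {W}; so int(A) = {W}

{W}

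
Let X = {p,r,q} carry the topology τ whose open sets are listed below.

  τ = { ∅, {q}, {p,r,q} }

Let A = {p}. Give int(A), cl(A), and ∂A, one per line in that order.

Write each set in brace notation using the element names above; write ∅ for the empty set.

int(A) = ∅
cl(A)  = {p,r}
∂A     = {p,r}

open subsets of A: ∅; so int(A) = ∅
closure: X∖int(X∖A) = X∖{q} = {p,r}
∂A = {p,r} minus ∅ = {p,r}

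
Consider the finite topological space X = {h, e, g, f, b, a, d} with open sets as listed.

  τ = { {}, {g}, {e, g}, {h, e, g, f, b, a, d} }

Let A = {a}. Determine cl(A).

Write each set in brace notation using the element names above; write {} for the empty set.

X∖A={h, e, g, f, b, d}, int(X∖A)={e, g}, hence cl(A)={h, f, b, a, d}

{h, f, b, a, d}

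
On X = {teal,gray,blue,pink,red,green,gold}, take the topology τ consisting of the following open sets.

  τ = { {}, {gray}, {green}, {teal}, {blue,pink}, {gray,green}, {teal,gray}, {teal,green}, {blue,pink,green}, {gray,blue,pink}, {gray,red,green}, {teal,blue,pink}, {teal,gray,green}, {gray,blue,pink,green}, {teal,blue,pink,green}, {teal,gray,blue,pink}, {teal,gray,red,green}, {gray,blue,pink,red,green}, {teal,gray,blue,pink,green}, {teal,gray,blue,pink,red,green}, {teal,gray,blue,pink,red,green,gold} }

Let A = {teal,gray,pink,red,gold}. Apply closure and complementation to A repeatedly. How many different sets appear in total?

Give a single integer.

X∖A={blue,green}, int(X∖A)={green}, hence cl(A)={teal,gray,blue,pink,red,gold}
Orbit (k=closure, c=complement):
  1. A     = {teal,gray,pink,red,gold}
  2. kA    = {teal,gray,blue,pink,red,gold}
  3. cA    = {blue,green}
  4. ckA   = {green}
  5. kcA   = {blue,pink,red,green,gold}
  6. kckA  = {red,green,gold}
  7. ckcA  = {teal,gray}
  8. ckckA = {teal,gray,blue,pink}
  9. kckcA = {teal,gray,red,gold}
  10. ckckcA = {blue,pink,green}
(closed under both — stop)

10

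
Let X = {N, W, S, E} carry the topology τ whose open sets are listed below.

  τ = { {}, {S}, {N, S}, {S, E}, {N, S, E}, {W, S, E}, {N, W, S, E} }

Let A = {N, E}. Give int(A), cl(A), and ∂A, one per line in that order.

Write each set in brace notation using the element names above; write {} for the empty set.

opens ⊆ A: {}; union → int = {}
complement {W, S}; its interior {S}; cl(A) = X∖{S} = {N, W, E}
boundary = {N, W, E} ∖ {} = {N, W, E}

int(A) = {}
cl(A)  = {N, W, E}
∂A     = {N, W, E}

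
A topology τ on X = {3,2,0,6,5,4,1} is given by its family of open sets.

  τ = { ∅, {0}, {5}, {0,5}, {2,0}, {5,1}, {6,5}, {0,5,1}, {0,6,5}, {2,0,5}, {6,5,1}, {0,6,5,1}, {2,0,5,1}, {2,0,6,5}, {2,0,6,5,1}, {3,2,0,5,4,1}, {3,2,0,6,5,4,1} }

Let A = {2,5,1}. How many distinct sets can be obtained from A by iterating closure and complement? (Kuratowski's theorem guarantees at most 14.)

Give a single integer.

10

complement {3,0,6,4}; its interior {0}; cl(A) = X∖{0} = {3,2,6,5,4,1}
With k = closure, c = complement:
  1. A     = {2,5,1}
  2. kA    = {3,2,6,5,4,1}
  3. cA    = {3,0,6,4}
  4. ckA   = {0}
  5. kcA   = {3,2,0,6,4}
  6. kckA  = {3,2,0,4}
  7. ckcA  = {5,1}
  8. ckckA = {6,5,1}
  9. kckcA = {3,6,5,4,1}
  10. ckckcA = {2,0}
k, c of each give nothing new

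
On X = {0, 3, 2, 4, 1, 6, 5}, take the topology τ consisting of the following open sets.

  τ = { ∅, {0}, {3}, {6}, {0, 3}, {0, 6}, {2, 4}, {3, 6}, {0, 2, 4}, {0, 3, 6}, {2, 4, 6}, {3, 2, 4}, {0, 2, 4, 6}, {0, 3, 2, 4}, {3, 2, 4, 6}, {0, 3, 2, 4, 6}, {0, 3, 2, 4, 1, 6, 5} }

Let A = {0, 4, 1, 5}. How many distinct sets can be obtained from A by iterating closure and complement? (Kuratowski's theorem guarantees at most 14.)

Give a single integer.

cl via duality: int({3, 2, 6}) = {3, 6}, so X∖{3, 6} = {0, 2, 4, 1, 5}
Write k for closure, c for complement:
  1. A     = {0, 4, 1, 5}
  2. kA    = {0, 2, 4, 1, 5}
  3. cA    = {3, 2, 6}
  4. ckA   = {3, 6}
  5. kcA   = {3, 2, 4, 1, 6, 5}
  6. kckA  = {3, 1, 6, 5}
  7. ckcA  = {0}
  8. ckckA = {0, 2, 4}
  9. kckcA = {0, 1, 5}
  10. ckckcA = {3, 2, 4, 6}
applying k or c yields no new set

10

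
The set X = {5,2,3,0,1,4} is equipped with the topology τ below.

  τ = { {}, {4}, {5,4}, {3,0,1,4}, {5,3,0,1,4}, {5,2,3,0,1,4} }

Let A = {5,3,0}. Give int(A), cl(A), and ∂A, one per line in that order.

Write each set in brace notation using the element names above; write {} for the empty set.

int(A) = {}
cl(A)  = {5,2,3,0,1}
∂A     = {5,2,3,0,1}

interior: largest open inside A is {} (from {})
cl via duality: int({2,1,4}) = {4}, so X∖{4} = {5,2,3,0,1}
cl∖int = {5,2,3,0,1}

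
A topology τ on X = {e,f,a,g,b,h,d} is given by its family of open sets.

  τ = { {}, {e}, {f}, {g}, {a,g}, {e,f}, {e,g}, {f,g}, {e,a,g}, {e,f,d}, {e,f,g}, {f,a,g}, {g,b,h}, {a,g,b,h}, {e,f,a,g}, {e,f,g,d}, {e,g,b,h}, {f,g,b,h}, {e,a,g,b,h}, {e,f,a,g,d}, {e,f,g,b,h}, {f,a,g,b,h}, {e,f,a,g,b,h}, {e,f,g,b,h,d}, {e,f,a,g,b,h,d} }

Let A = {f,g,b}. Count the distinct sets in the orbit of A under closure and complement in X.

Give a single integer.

8

closure: X∖int(X∖A) = X∖{e} = {f,a,g,b,h,d}
Let k=closure and c=complement:
  1. A     = {f,g,b}
  2. kA    = {f,a,g,b,h,d}
  3. cA    = {e,a,h,d}
  4. ckA   = {e}
  5. kcA   = {e,a,b,h,d}
  6. kckA  = {e,d}
  7. ckcA  = {f,g}
  8. ckckA = {f,a,g,b,h}
— saturated at 8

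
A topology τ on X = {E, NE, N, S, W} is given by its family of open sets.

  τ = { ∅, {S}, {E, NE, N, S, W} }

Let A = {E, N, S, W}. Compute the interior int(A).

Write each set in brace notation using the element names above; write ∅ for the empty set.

{S}

open subsets of A: ∅, {S}; so int(A) = {S}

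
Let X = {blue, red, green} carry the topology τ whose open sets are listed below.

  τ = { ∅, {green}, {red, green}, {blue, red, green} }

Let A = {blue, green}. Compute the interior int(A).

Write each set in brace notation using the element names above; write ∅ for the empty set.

open subsets of A: ∅, {green}; so int(A) = {green}

{green}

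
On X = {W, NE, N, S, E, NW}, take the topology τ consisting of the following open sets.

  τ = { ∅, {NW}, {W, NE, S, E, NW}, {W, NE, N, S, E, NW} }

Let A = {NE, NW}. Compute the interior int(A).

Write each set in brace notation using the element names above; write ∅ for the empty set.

opens ⊆ A: ∅, {NW}; union → int = {NW}

{NW}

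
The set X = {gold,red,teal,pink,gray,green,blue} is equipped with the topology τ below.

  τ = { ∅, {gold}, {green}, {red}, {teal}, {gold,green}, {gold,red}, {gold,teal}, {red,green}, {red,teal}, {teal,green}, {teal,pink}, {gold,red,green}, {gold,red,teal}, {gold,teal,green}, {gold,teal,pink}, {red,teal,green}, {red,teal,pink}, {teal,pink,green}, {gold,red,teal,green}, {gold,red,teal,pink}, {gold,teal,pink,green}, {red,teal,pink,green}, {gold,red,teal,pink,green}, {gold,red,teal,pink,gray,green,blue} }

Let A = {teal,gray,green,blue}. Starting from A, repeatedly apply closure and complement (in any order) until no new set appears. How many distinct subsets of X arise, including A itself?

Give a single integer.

8

X∖A={gold,red,pink}, int(X∖A)={gold,red}, hence cl(A)={teal,pink,gray,green,blue}
Orbit (k=closure, c=complement):
  1. A     = {teal,gray,green,blue}
  2. kA    = {teal,pink,gray,green,blue}
  3. cA    = {gold,red,pink}
  4. ckA   = {gold,red}
  5. kcA   = {gold,red,pink,gray,blue}
  6. kckA  = {gold,red,gray,blue}
  7. ckcA  = {teal,green}
  8. ckckA = {teal,pink,green}
(closed under both — stop)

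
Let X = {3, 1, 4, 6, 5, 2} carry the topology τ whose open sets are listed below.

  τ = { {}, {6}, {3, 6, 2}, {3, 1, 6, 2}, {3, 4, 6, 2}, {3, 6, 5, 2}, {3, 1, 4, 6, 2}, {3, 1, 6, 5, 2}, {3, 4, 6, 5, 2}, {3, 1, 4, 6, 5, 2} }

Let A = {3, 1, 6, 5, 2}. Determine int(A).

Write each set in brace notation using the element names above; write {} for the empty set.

opens ⊆ A: {}, {6}, {3, 6, 2}, {3, 1, 6, 2}, {3, 6, 5, 2}, {3, 1, 6, 5, 2}; union → int = {3, 1, 6, 5, 2}

{3, 1, 6, 5, 2}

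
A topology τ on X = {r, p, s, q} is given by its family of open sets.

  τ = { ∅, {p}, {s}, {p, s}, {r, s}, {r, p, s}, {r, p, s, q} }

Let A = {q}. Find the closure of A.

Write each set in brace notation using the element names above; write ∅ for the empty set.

{q}

X∖A={r, p, s}, int(X∖A)={r, p, s}, hence cl(A)={q}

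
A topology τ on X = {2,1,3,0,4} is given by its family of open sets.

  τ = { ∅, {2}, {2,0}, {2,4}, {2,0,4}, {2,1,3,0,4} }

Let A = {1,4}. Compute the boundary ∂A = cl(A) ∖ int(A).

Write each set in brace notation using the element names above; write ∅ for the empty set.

{1,3,4}

open subsets of A: ∅; so int(A) = ∅
closure: X∖int(X∖A) = X∖{2,0} = {1,3,4}
∂A = {1,3,4} minus ∅ = {1,3,4}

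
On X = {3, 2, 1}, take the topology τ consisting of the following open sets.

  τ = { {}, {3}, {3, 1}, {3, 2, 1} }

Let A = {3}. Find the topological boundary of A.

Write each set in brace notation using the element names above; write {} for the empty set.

opens ⊆ A: {}, {3}; union → int = {3}
complement {2, 1}; its interior {}; cl(A) = X∖{} = {3, 2, 1}
boundary = {3, 2, 1} ∖ {3} = {2, 1}

{2, 1}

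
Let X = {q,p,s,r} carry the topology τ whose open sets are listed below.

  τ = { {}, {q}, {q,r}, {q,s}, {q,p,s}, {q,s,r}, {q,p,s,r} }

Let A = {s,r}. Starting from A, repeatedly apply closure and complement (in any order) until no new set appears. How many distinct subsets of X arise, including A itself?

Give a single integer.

closure: X∖int(X∖A) = X∖{q} = {p,s,r}
Let k=closure and c=complement:
  1. A     = {s,r}
  2. kA    = {p,s,r}
  3. cA    = {q,p}
  4. ckA   = {q}
  5. kcA   = {q,p,s,r}
  6. ckcA  = {}
— saturated at 6

6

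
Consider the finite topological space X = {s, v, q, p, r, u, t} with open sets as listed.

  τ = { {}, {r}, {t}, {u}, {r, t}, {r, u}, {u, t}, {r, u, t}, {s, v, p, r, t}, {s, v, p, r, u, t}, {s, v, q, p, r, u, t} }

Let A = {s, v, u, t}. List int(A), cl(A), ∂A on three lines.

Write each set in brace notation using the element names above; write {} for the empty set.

open subsets of A: {}, {t}, {u}, {u, t}; so int(A) = {u, t}
closure: X∖int(X∖A) = X∖{r} = {s, v, q, p, u, t}
∂A = {s, v, q, p, u, t} minus {u, t} = {s, v, q, p}

int(A) = {u, t}
cl(A)  = {s, v, q, p, u, t}
∂A     = {s, v, q, p}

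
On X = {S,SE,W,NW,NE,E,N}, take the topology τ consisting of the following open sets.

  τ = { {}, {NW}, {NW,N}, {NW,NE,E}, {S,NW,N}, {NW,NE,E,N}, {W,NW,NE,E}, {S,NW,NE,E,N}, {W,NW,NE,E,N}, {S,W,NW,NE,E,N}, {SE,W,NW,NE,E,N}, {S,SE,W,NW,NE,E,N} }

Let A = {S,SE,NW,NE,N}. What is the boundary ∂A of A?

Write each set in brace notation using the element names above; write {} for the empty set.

{SE,W,NE,E}

U open, U⊆A: {}, {NW}, {NW,N}, {S,NW,N}. int(A) = ⋃ = {S,NW,N}
X∖A={W,E}, int(X∖A)={}, hence cl(A)={S,SE,W,NW,NE,E,N}
∂A: remove int from cl → {SE,W,NE,E}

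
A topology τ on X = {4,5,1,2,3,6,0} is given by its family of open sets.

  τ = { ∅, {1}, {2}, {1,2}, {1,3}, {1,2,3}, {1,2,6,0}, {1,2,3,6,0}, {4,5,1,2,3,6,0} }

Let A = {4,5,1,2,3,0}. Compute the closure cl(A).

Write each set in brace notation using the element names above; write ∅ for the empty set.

cl via duality: int({6}) = ∅, so X∖∅ = {4,5,1,2,3,6,0}

{4,5,1,2,3,6,0}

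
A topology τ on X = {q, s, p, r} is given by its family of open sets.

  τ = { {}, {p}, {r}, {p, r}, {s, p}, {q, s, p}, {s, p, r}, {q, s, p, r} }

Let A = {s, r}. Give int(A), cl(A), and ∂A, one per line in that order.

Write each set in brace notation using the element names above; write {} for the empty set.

int(A) = {r}
cl(A)  = {q, s, r}
∂A     = {q, s}

U open, U⊆A: {}, {r}. int(A) = ⋃ = {r}
X∖A={q, p}, int(X∖A)={p}, hence cl(A)={q, s, r}
∂A: remove int from cl → {q, s}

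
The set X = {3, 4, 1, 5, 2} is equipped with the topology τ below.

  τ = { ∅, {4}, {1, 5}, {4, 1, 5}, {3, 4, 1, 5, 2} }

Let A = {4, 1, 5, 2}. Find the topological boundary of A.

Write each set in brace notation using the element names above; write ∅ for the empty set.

{3, 2}

opens ⊆ A: ∅, {4}, {1, 5}, {4, 1, 5}; union → int = {4, 1, 5}
complement {3}; its interior ∅; cl(A) = X∖∅ = {3, 4, 1, 5, 2}
boundary = {3, 4, 1, 5, 2} ∖ {4, 1, 5} = {3, 2}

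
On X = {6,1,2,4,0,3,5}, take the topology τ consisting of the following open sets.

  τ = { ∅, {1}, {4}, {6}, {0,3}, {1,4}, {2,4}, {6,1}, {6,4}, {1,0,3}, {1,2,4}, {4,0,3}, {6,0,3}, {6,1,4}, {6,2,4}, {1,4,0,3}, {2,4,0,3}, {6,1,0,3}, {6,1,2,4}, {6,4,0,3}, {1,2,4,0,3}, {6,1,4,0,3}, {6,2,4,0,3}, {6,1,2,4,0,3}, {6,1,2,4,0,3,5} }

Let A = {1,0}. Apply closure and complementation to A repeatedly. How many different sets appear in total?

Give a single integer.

X∖A={6,2,4,3,5}, int(X∖A)={6,2,4}, hence cl(A)={1,0,3,5}
Orbit (k=closure, c=complement):
  1. A     = {1,0}
  2. kA    = {1,0,3,5}
  3. cA    = {6,2,4,3,5}
  4. ckA   = {6,2,4}
  5. kcA   = {6,2,4,0,3,5}
  6. kckA  = {6,2,4,5}
  7. ckcA  = {1}
  8. ckckA = {1,0,3}
  9. kckcA = {1,5}
  10. ckckcA = {6,2,4,0,3}
(closed under both — stop)

10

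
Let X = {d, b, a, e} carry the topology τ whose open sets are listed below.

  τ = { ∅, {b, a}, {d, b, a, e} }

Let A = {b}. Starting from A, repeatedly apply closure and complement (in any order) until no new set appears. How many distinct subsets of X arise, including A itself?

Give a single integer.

X∖A={d, a, e}, int(X∖A)=∅, hence cl(A)={d, b, a, e}
Orbit (k=closure, c=complement):
  1. A     = {b}
  2. kA    = {d, b, a, e}
  3. cA    = {d, a, e}
  4. ckA   = ∅
(closed under both — stop)

4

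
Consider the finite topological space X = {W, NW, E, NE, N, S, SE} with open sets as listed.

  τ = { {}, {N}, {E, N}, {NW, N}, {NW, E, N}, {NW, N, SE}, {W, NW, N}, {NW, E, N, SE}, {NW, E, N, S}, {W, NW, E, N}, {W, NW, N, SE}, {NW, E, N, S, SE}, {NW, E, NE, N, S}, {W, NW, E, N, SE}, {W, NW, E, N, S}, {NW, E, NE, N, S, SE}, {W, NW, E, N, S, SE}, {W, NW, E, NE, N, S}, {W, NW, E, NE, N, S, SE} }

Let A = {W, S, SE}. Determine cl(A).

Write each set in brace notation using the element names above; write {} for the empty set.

{W, NE, S, SE}

cl via duality: int({NW, E, NE, N}) = {NW, E, N}, so X∖{NW, E, N} = {W, NE, S, SE}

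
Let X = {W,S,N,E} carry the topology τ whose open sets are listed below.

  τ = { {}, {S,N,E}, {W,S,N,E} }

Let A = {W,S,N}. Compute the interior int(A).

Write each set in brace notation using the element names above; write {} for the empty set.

{}

interior: largest open inside A is {} (from {})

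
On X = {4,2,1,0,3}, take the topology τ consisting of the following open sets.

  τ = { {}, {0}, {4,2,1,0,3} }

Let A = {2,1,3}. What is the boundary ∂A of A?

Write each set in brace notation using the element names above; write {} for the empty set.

{4,2,1,3}

interior: largest open inside A is {} (from {})
cl via duality: int({4,0}) = {0}, so X∖{0} = {4,2,1,3}
cl∖int = {4,2,1,3}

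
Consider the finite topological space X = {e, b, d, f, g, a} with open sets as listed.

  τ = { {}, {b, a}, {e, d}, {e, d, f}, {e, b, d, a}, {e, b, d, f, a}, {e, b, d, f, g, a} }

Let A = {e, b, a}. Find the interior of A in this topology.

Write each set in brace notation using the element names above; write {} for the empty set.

{b, a}

opens ⊆ A: {}, {b, a}; union → int = {b, a}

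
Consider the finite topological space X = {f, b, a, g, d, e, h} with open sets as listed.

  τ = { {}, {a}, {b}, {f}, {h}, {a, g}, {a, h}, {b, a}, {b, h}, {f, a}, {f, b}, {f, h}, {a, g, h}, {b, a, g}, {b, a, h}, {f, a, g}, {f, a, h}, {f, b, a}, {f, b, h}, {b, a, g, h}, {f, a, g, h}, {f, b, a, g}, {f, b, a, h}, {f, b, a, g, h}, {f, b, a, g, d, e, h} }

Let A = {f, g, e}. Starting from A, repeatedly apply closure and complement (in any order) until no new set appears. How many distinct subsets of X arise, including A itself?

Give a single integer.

8

complement {b, a, d, h}; its interior {b, a, h}; cl(A) = X∖{b, a, h} = {f, g, d, e}
With k = closure, c = complement:
  1. A     = {f, g, e}
  2. kA    = {f, g, d, e}
  3. cA    = {b, a, d, h}
  4. ckA   = {b, a, h}
  5. kcA   = {b, a, g, d, e, h}
  6. ckcA  = {f}
  7. kckcA = {f, d, e}
  8. ckckcA = {b, a, g, h}
k, c of each give nothing new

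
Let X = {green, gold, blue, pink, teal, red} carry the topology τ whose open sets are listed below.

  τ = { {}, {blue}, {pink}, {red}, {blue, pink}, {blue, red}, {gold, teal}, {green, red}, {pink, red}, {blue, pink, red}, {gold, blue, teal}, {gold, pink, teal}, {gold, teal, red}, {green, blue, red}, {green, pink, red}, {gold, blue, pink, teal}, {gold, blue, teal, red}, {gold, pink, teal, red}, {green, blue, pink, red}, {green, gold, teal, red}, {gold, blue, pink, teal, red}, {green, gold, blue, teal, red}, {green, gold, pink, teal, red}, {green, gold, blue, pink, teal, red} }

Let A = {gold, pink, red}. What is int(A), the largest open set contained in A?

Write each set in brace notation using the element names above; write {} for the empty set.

{pink, red}

open subsets of A: {}, {pink}, {red}, {pink, red}; so int(A) = {pink, red}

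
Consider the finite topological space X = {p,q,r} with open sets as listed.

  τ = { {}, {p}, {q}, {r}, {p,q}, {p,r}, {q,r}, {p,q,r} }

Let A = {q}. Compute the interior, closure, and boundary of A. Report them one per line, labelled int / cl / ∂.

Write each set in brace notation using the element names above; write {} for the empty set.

int(A) = {q}
cl(A)  = {q}
∂A     = {}

interior: largest open inside A is {q} (from {}, {q})
cl via duality: int({p,r}) = {p,r}, so X∖{p,r} = {q}
cl∖int = {}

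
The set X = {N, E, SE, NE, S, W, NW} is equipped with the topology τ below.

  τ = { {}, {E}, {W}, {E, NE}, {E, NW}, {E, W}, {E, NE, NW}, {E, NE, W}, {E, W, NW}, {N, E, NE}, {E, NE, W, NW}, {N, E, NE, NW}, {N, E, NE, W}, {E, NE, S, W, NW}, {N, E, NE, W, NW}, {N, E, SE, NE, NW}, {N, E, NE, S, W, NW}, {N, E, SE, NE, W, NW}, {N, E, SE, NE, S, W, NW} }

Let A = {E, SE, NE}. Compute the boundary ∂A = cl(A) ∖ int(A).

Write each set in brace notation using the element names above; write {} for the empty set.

U open, U⊆A: {}, {E}, {E, NE}. int(A) = ⋃ = {E, NE}
X∖A={N, S, W, NW}, int(X∖A)={W}, hence cl(A)={N, E, SE, NE, S, NW}
∂A: remove int from cl → {N, SE, S, NW}

{N, SE, S, NW}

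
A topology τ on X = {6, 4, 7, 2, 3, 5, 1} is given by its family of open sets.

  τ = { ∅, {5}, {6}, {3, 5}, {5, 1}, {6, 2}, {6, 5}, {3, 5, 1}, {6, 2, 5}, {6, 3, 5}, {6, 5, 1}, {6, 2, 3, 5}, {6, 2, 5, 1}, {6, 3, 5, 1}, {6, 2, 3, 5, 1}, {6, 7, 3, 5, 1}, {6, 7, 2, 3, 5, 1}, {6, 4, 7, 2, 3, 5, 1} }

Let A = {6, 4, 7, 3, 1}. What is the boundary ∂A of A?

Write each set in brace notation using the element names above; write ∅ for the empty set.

{4, 7, 2, 3, 1}

U open, U⊆A: ∅, {6}. int(A) = ⋃ = {6}
X∖A={2, 5}, int(X∖A)={5}, hence cl(A)={6, 4, 7, 2, 3, 1}
∂A: remove int from cl → {4, 7, 2, 3, 1}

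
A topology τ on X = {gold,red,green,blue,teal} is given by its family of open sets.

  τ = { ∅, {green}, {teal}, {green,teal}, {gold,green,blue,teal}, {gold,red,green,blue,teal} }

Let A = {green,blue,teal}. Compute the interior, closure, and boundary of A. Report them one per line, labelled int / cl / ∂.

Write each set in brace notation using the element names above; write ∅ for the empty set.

int(A) = {green,teal}
cl(A)  = {gold,red,green,blue,teal}
∂A     = {gold,red,blue}

U open, U⊆A: ∅, {teal}, {green}, {green,teal}. int(A) = ⋃ = {green,teal}
X∖A={gold,red}, int(X∖A)=∅, hence cl(A)={gold,red,green,blue,teal}
∂A: remove int from cl → {gold,red,blue}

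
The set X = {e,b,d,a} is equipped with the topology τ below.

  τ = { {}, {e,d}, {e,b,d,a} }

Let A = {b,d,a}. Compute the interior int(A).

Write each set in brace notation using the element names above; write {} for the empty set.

U open, U⊆A: {}. int(A) = ⋃ = {}

{}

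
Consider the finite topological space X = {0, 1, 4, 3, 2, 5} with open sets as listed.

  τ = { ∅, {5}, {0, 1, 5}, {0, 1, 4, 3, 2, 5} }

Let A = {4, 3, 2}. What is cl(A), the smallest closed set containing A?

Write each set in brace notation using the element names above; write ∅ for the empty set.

{4, 3, 2}

cl via duality: int({0, 1, 5}) = {0, 1, 5}, so X∖{0, 1, 5} = {4, 3, 2}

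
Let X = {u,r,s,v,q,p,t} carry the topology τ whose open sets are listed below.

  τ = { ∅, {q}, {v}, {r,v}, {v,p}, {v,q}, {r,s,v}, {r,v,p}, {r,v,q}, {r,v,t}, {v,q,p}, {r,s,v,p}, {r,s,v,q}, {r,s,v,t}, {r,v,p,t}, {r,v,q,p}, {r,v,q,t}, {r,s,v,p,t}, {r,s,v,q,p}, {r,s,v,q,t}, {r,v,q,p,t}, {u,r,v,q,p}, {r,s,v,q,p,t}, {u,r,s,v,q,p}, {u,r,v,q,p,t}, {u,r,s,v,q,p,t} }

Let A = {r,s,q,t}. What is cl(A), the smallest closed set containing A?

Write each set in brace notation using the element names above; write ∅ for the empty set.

{u,r,s,q,t}

X∖A={u,v,p}, int(X∖A)={v,p}, hence cl(A)={u,r,s,q,t}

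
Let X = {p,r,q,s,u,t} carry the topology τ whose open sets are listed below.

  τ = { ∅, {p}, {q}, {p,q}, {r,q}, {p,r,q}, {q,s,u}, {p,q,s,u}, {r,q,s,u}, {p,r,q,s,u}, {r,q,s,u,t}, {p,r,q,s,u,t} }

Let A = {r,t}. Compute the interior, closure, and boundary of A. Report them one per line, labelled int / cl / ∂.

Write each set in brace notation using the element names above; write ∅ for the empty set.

open subsets of A: ∅; so int(A) = ∅
closure: X∖int(X∖A) = X∖{p,q,s,u} = {r,t}
∂A = {r,t} minus ∅ = {r,t}

int(A) = ∅
cl(A)  = {r,t}
∂A     = {r,t}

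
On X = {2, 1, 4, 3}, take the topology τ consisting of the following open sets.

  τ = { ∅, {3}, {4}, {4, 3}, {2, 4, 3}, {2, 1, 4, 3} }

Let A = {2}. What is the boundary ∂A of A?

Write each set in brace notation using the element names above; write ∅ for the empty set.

{2, 1}

interior: largest open inside A is ∅ (from ∅)
cl via duality: int({1, 4, 3}) = {4, 3}, so X∖{4, 3} = {2, 1}
cl∖int = {2, 1}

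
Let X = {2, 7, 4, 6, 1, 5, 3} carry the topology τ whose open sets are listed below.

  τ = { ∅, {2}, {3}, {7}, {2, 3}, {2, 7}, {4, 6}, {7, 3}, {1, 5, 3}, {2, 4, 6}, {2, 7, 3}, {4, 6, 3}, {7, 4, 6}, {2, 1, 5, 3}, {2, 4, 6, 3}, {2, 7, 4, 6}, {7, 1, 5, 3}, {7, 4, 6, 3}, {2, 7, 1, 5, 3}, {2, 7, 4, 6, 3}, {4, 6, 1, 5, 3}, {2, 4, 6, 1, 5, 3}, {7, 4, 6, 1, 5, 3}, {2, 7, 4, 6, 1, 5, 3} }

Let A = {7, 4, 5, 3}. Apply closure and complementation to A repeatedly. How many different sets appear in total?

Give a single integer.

cl via duality: int({2, 6, 1}) = {2}, so X∖{2} = {7, 4, 6, 1, 5, 3}
Write k for closure, c for complement:
  1. A     = {7, 4, 5, 3}
  2. kA    = {7, 4, 6, 1, 5, 3}
  3. cA    = {2, 6, 1}
  4. ckA   = {2}
  5. kcA   = {2, 4, 6, 1, 5}
  6. ckcA  = {7, 3}
  7. kckcA = {7, 1, 5, 3}
  8. ckckcA = {2, 4, 6}
applying k or c yields no new set

8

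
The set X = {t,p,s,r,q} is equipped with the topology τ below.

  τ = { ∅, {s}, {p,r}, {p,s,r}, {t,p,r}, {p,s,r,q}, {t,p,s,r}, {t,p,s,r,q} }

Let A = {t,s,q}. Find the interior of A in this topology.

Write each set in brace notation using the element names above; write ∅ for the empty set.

U open, U⊆A: ∅, {s}. int(A) = ⋃ = {s}

{s}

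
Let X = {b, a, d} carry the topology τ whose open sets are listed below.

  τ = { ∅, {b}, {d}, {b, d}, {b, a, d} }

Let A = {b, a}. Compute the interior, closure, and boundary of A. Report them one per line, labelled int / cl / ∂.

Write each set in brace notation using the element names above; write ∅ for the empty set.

int(A) = {b}
cl(A)  = {b, a}
∂A     = {a}

opens ⊆ A: ∅, {b}; union → int = {b}
complement {d}; its interior {d}; cl(A) = X∖{d} = {b, a}
boundary = {b, a} ∖ {b} = {a}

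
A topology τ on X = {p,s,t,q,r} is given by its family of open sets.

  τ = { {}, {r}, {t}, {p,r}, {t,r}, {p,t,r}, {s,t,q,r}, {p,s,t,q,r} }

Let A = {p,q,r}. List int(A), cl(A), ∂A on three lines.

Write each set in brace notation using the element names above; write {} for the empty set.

U open, U⊆A: {}, {r}, {p,r}. int(A) = ⋃ = {p,r}
X∖A={s,t}, int(X∖A)={t}, hence cl(A)={p,s,q,r}
∂A: remove int from cl → {s,q}

int(A) = {p,r}
cl(A)  = {p,s,q,r}
∂A     = {s,q}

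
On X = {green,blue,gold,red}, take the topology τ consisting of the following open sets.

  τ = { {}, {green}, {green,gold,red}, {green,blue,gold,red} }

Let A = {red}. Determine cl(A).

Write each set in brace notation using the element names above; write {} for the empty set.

{blue,gold,red}

closure: X∖int(X∖A) = X∖{green} = {blue,gold,red}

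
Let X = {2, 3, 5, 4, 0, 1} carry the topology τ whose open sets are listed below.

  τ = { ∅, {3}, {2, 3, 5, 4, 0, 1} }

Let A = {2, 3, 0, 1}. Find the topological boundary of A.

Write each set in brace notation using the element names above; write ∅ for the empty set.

{2, 5, 4, 0, 1}

opens ⊆ A: ∅, {3}; union → int = {3}
complement {5, 4}; its interior ∅; cl(A) = X∖∅ = {2, 3, 5, 4, 0, 1}
boundary = {2, 3, 5, 4, 0, 1} ∖ {3} = {2, 5, 4, 0, 1}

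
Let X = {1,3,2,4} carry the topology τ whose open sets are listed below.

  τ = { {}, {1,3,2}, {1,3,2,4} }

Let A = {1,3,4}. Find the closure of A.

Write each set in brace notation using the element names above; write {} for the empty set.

{1,3,2,4}

cl via duality: int({2}) = {}, so X∖{} = {1,3,2,4}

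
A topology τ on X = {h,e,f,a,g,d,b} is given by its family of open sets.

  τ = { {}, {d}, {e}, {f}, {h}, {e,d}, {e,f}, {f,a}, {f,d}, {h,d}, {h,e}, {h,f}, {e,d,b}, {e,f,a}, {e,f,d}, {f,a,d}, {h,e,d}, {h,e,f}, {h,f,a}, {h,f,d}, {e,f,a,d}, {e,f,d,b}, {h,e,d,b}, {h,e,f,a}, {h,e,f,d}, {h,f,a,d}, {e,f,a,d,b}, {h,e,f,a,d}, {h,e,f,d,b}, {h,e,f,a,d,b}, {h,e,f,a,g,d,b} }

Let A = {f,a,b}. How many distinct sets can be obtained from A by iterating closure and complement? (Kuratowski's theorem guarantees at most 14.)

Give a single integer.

8

closure: X∖int(X∖A) = X∖{h,e,d} = {f,a,g,b}
Let k=closure and c=complement:
  1. A     = {f,a,b}
  2. kA    = {f,a,g,b}
  3. cA    = {h,e,g,d}
  4. ckA   = {h,e,d}
  5. kcA   = {h,e,g,d,b}
  6. ckcA  = {f,a}
  7. kckcA = {f,a,g}
  8. ckckcA = {h,e,d,b}
— saturated at 8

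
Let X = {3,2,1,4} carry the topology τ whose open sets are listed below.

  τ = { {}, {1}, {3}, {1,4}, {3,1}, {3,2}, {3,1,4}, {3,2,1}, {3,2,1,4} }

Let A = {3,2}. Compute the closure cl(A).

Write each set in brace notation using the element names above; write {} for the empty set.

{3,2}

cl via duality: int({1,4}) = {1,4}, so X∖{1,4} = {3,2}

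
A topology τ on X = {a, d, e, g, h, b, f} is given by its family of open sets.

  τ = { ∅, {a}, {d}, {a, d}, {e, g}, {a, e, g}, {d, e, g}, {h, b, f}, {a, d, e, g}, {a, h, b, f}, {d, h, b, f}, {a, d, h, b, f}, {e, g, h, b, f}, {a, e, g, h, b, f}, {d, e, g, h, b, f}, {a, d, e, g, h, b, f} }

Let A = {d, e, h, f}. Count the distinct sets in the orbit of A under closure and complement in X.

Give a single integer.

6

closure: X∖int(X∖A) = X∖{a} = {d, e, g, h, b, f}
Let k=closure and c=complement:
  1. A     = {d, e, h, f}
  2. kA    = {d, e, g, h, b, f}
  3. cA    = {a, g, b}
  4. ckA   = {a}
  5. kcA   = {a, e, g, h, b, f}
  6. ckcA  = {d}
— saturated at 6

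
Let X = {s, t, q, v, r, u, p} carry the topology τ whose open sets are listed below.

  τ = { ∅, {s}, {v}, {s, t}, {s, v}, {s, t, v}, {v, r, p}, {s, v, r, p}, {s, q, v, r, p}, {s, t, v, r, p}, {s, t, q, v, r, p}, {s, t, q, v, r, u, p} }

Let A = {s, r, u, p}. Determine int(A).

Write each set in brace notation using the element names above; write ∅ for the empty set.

{s}

U open, U⊆A: ∅, {s}. int(A) = ⋃ = {s}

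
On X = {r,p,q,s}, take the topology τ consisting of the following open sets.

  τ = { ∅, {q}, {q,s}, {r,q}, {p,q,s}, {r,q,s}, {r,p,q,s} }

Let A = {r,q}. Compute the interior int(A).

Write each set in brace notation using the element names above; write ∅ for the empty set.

{r,q}

U open, U⊆A: ∅, {q}, {r,q}. int(A) = ⋃ = {r,q}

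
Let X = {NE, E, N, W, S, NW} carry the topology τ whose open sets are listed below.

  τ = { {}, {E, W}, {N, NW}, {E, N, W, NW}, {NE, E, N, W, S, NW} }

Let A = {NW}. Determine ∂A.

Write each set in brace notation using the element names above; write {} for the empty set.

opens ⊆ A: {}; union → int = {}
complement {NE, E, N, W, S}; its interior {E, W}; cl(A) = X∖{E, W} = {NE, N, S, NW}
boundary = {NE, N, S, NW} ∖ {} = {NE, N, S, NW}

{NE, N, S, NW}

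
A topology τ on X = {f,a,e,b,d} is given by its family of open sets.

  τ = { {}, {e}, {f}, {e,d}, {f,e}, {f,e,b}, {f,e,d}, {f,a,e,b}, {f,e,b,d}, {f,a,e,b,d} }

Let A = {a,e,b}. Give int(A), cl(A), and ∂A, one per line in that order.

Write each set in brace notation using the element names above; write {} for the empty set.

interior: largest open inside A is {e} (from {}, {e})
cl via duality: int({f,d}) = {f}, so X∖{f} = {a,e,b,d}
cl∖int = {a,b,d}

int(A) = {e}
cl(A)  = {a,e,b,d}
∂A     = {a,b,d}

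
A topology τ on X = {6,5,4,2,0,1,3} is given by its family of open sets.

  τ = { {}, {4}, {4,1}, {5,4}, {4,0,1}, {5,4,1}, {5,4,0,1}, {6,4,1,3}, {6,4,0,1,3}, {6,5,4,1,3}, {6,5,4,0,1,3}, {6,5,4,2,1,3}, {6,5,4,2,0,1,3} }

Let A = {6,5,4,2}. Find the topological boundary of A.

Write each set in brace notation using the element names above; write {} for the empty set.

{6,2,0,1,3}

opens ⊆ A: {}, {4}, {5,4}; union → int = {5,4}
complement {0,1,3}; its interior {}; cl(A) = X∖{} = {6,5,4,2,0,1,3}
boundary = {6,5,4,2,0,1,3} ∖ {5,4} = {6,2,0,1,3}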